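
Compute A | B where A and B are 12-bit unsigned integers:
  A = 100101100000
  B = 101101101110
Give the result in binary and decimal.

Apply | to each column (1 where either bit is 1):
  100101100000
| 101101101110
--------------
  101101101110

Answer: 101101101110 (2926)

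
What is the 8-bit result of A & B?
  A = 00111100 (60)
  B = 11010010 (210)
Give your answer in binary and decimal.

Apply & to each column (1 only where both bits are 1):
  00111100
& 11010010
----------
  00010000

Answer: 00010000 (16)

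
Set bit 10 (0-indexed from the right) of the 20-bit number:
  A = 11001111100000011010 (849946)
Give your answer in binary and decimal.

Mask = 1 << 10 = 00000000010000000000
Bit 10 of A is 0, so OR-ing with the mask flips it to 1.
  11001111100000011010
| 00000000010000000000
----------------------
  11001111110000011010

Answer: 11001111110000011010 (850970)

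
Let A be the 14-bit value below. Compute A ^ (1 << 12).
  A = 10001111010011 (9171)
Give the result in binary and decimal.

Mask = 1 << 12 = 01000000000000
Bit 12 of A is 0; XOR with the mask flips it to 1.
  10001111010011
^ 01000000000000
----------------
  11001111010011

Answer: 11001111010011 (13267)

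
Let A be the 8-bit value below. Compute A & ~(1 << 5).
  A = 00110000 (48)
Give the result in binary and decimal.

Mask = ~(1 << 5) = 11011111
Bit 5 of A is 1, so AND-ing with the mask clears it to 0.
  00110000
& 11011111
----------
  00010000

Answer: 00010000 (16)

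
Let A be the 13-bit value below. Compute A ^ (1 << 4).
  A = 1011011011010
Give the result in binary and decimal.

Mask = 1 << 4 = 0000000010000
Bit 4 of A is 1; XOR with the mask flips it to 0.
  1011011011010
^ 0000000010000
---------------
  1011011001010

Answer: 1011011001010 (5834)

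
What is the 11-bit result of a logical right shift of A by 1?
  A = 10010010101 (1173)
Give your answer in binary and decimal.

Logical shift right by 1: drop the bottom 1 bit(s), prepend 1 zero(s) on the left.
  10010010101  ->  keep [1001001010], discard [1], prepend 0
= 01001001010

Answer: 01001001010 (586)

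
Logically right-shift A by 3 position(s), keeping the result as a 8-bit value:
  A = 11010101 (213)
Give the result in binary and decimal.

Logical shift right by 3: drop the bottom 3 bit(s), prepend 3 zero(s) on the left.
  11010101  ->  keep [11010], discard [101], prepend 000
= 00011010

Answer: 00011010 (26)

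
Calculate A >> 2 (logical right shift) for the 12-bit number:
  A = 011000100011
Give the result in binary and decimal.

Logical shift right by 2: drop the bottom 2 bit(s), prepend 2 zero(s) on the left.
  011000100011  ->  keep [0110001000], discard [11], prepend 00
= 000110001000

Answer: 000110001000 (392)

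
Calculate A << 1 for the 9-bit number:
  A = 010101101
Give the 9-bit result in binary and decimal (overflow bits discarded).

Shift left by 1: drop the top 1 bit(s), append 1 zero(s) on the right.
  010101101  ->  discard [0], keep [10101101], append 0
= 101011010

Answer: 101011010 (346)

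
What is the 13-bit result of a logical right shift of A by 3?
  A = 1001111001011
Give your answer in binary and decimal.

Logical shift right by 3: drop the bottom 3 bit(s), prepend 3 zero(s) on the left.
  1001111001011  ->  keep [1001111001], discard [011], prepend 000
= 0001001111001

Answer: 0001001111001 (633)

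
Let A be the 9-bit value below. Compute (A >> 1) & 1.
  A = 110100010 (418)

Bit 1 is the 2nd from the right.
  110100010
         ^
That bit is 1.

Answer: 1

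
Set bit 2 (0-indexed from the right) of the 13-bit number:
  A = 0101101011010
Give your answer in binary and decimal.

Mask = 1 << 2 = 0000000000100
Bit 2 of A is 0, so OR-ing with the mask flips it to 1.
  0101101011010
| 0000000000100
---------------
  0101101011110

Answer: 0101101011110 (2910)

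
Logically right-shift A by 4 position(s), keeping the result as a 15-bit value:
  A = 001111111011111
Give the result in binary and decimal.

Logical shift right by 4: drop the bottom 4 bit(s), prepend 4 zero(s) on the left.
  001111111011111  ->  keep [00111111101], discard [1111], prepend 0000
= 000000111111101

Answer: 000000111111101 (509)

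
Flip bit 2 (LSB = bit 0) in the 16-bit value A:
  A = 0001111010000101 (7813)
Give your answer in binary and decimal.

Mask = 1 << 2 = 0000000000000100
Bit 2 of A is 1; XOR with the mask flips it to 0.
  0001111010000101
^ 0000000000000100
------------------
  0001111010000001

Answer: 0001111010000001 (7809)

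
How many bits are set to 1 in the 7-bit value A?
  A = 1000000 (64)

1000000
1-bits at positions (from bit 0 = LSB): 6
Count = 1

Answer: 1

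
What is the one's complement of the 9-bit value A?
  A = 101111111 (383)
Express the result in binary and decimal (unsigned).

Flip each bit (0->1, 1->0):
  101111111
  010000000

Answer: 010000000 (128)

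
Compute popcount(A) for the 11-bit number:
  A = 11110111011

11110111011
1-bits at positions (from bit 0 = LSB): 0, 1, 3, 4, 5, 7, 8, 9, 10
Count = 9

Answer: 9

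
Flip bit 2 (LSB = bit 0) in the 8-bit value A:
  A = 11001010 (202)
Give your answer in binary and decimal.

Mask = 1 << 2 = 00000100
Bit 2 of A is 0; XOR with the mask flips it to 1.
  11001010
^ 00000100
----------
  11001110

Answer: 11001110 (206)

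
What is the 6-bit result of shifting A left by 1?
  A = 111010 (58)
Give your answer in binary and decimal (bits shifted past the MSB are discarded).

Shift left by 1: drop the top 1 bit(s), append 1 zero(s) on the right.
  111010  ->  discard [1], keep [11010], append 0
= 110100

Answer: 110100 (52)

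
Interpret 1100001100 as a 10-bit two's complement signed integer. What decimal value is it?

MSB is 1, so the value is negative. Find the magnitude:
1. Invert bits:  0011110011
2. Add 1:        0011110100  = 244
3. Apply sign:   -244

Answer: -244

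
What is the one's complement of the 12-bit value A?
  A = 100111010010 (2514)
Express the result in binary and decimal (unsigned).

Flip each bit (0->1, 1->0):
  100111010010
  011000101101

Answer: 011000101101 (1581)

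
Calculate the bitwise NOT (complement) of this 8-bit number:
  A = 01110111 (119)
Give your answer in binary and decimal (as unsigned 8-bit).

Flip each bit (0->1, 1->0):
  01110111
  10001000

Answer: 10001000 (136)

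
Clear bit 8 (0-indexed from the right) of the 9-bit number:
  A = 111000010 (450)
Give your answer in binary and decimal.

Mask = ~(1 << 8) = 011111111
Bit 8 of A is 1, so AND-ing with the mask clears it to 0.
  111000010
& 011111111
-----------
  011000010

Answer: 011000010 (194)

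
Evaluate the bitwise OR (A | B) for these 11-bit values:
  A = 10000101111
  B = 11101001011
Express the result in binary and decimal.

Apply | to each column (1 where either bit is 1):
  10000101111
| 11101001011
-------------
  11101101111

Answer: 11101101111 (1903)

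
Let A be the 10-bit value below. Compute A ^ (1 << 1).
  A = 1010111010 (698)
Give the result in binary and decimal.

Mask = 1 << 1 = 0000000010
Bit 1 of A is 1; XOR with the mask flips it to 0.
  1010111010
^ 0000000010
------------
  1010111000

Answer: 1010111000 (696)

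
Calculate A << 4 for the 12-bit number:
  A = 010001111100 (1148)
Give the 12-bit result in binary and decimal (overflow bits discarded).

Shift left by 4: drop the top 4 bit(s), append 4 zero(s) on the right.
  010001111100  ->  discard [0100], keep [01111100], append 0000
= 011111000000

Answer: 011111000000 (1984)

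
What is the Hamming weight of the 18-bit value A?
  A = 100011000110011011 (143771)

100011000110011011
1-bits at positions (from bit 0 = LSB): 0, 1, 3, 4, 7, 8, 12, 13, 17
Count = 9

Answer: 9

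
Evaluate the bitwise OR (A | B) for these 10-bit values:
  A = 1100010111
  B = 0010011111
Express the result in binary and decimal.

Apply | to each column (1 where either bit is 1):
  1100010111
| 0010011111
------------
  1110011111

Answer: 1110011111 (927)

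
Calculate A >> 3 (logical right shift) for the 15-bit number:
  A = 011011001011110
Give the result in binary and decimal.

Logical shift right by 3: drop the bottom 3 bit(s), prepend 3 zero(s) on the left.
  011011001011110  ->  keep [011011001011], discard [110], prepend 000
= 000011011001011

Answer: 000011011001011 (1739)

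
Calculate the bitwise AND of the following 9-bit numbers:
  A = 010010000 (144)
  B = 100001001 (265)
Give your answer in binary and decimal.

Apply & to each column (1 only where both bits are 1):
  010010000
& 100001001
-----------
  000000000

Answer: 000000000 (0)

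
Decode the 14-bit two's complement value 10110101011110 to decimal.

MSB is 1, so the value is negative. Find the magnitude:
1. Invert bits:  01001010100001
2. Add 1:        01001010100010  = 4770
3. Apply sign:   -4770

Answer: -4770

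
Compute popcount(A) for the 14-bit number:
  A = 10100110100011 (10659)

10100110100011
1-bits at positions (from bit 0 = LSB): 0, 1, 5, 7, 8, 11, 13
Count = 7

Answer: 7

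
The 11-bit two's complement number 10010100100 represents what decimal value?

MSB is 1, so the value is negative. Find the magnitude:
1. Invert bits:  01101011011
2. Add 1:        01101011100  = 860
3. Apply sign:   -860

Answer: -860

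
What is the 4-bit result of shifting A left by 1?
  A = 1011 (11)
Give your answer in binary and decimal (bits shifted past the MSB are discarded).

Shift left by 1: drop the top 1 bit(s), append 1 zero(s) on the right.
  1011  ->  discard [1], keep [011], append 0
= 0110

Answer: 0110 (6)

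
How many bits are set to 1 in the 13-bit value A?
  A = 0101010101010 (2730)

0101010101010
1-bits at positions (from bit 0 = LSB): 1, 3, 5, 7, 9, 11
Count = 6

Answer: 6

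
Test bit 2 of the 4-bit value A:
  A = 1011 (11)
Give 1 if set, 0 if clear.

Bit 2 is the 3rd from the right.
  1011
   ^
That bit is 0.

Answer: 0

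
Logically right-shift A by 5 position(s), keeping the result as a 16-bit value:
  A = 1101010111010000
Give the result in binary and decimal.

Logical shift right by 5: drop the bottom 5 bit(s), prepend 5 zero(s) on the left.
  1101010111010000  ->  keep [11010101110], discard [10000], prepend 00000
= 0000011010101110

Answer: 0000011010101110 (1710)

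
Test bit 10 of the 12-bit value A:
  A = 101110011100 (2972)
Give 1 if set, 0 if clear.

Bit 10 is the 11th from the right.
  101110011100
   ^
That bit is 0.

Answer: 0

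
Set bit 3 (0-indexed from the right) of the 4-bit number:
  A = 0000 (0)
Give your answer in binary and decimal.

Mask = 1 << 3 = 1000
Bit 3 of A is 0, so OR-ing with the mask flips it to 1.
  0000
| 1000
------
  1000

Answer: 1000 (8)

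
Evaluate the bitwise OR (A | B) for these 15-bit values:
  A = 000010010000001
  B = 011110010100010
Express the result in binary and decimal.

Apply | to each column (1 where either bit is 1):
  000010010000001
| 011110010100010
-----------------
  011110010100011

Answer: 011110010100011 (15523)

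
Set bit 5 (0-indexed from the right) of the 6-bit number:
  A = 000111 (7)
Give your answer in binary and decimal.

Mask = 1 << 5 = 100000
Bit 5 of A is 0, so OR-ing with the mask flips it to 1.
  000111
| 100000
--------
  100111

Answer: 100111 (39)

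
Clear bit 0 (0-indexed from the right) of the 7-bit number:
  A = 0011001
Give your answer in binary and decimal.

Mask = ~(1 << 0) = 1111110
Bit 0 of A is 1, so AND-ing with the mask clears it to 0.
  0011001
& 1111110
---------
  0011000

Answer: 0011000 (24)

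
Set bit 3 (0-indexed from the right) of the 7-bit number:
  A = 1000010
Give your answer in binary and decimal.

Mask = 1 << 3 = 0001000
Bit 3 of A is 0, so OR-ing with the mask flips it to 1.
  1000010
| 0001000
---------
  1001010

Answer: 1001010 (74)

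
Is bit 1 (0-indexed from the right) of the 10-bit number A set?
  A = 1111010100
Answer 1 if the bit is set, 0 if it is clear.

Bit 1 is the 2nd from the right.
  1111010100
          ^
That bit is 0.

Answer: 0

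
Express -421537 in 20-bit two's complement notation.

1. Binary of +421537:  01100110111010100001
2. Invert bits:     10011001000101011110
3. Add 1:           10011001000101011111

Answer: 10011001000101011111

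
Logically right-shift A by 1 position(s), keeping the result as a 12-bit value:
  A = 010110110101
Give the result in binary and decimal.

Logical shift right by 1: drop the bottom 1 bit(s), prepend 1 zero(s) on the left.
  010110110101  ->  keep [01011011010], discard [1], prepend 0
= 001011011010

Answer: 001011011010 (730)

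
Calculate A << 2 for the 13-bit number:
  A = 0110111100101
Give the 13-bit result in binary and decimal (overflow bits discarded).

Shift left by 2: drop the top 2 bit(s), append 2 zero(s) on the right.
  0110111100101  ->  discard [01], keep [10111100101], append 00
= 1011110010100

Answer: 1011110010100 (6036)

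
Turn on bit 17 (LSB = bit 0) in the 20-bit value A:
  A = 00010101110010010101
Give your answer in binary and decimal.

Mask = 1 << 17 = 00100000000000000000
Bit 17 of A is 0, so OR-ing with the mask flips it to 1.
  00010101110010010101
| 00100000000000000000
----------------------
  00110101110010010101

Answer: 00110101110010010101 (220309)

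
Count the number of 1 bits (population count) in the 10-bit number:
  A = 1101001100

1101001100
1-bits at positions (from bit 0 = LSB): 2, 3, 6, 8, 9
Count = 5

Answer: 5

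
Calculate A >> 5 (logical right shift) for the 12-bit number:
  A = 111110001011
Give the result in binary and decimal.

Logical shift right by 5: drop the bottom 5 bit(s), prepend 5 zero(s) on the left.
  111110001011  ->  keep [1111100], discard [01011], prepend 00000
= 000001111100

Answer: 000001111100 (124)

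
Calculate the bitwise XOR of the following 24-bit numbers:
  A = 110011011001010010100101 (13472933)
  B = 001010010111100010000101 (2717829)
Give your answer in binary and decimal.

Apply ^ to each column (1 where bits differ):
  110011011001010010100101
^ 001010010111100010000101
--------------------------
  111001001110110000100000

Answer: 111001001110110000100000 (15002656)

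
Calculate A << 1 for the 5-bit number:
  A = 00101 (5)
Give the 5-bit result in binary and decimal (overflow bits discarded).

Shift left by 1: drop the top 1 bit(s), append 1 zero(s) on the right.
  00101  ->  discard [0], keep [0101], append 0
= 01010

Answer: 01010 (10)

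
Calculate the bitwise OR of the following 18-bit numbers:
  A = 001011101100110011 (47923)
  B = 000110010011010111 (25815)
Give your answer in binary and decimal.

Apply | to each column (1 where either bit is 1):
  001011101100110011
| 000110010011010111
--------------------
  001111111111110111

Answer: 001111111111110111 (65527)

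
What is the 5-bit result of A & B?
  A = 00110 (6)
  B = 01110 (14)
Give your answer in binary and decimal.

Apply & to each column (1 only where both bits are 1):
  00110
& 01110
-------
  00110

Answer: 00110 (6)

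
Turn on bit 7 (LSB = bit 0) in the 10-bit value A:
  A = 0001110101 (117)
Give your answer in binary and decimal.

Mask = 1 << 7 = 0010000000
Bit 7 of A is 0, so OR-ing with the mask flips it to 1.
  0001110101
| 0010000000
------------
  0011110101

Answer: 0011110101 (245)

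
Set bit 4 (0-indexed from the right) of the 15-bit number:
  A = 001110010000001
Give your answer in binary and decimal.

Mask = 1 << 4 = 000000000010000
Bit 4 of A is 0, so OR-ing with the mask flips it to 1.
  001110010000001
| 000000000010000
-----------------
  001110010010001

Answer: 001110010010001 (7313)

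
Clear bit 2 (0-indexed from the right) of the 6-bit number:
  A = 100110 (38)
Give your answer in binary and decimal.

Mask = ~(1 << 2) = 111011
Bit 2 of A is 1, so AND-ing with the mask clears it to 0.
  100110
& 111011
--------
  100010

Answer: 100010 (34)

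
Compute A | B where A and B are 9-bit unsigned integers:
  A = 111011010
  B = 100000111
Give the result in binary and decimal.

Apply | to each column (1 where either bit is 1):
  111011010
| 100000111
-----------
  111011111

Answer: 111011111 (479)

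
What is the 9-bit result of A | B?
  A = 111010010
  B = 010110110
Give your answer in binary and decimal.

Apply | to each column (1 where either bit is 1):
  111010010
| 010110110
-----------
  111110110

Answer: 111110110 (502)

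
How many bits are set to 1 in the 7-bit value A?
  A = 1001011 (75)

1001011
1-bits at positions (from bit 0 = LSB): 0, 1, 3, 6
Count = 4

Answer: 4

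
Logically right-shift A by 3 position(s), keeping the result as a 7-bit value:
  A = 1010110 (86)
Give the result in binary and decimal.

Logical shift right by 3: drop the bottom 3 bit(s), prepend 3 zero(s) on the left.
  1010110  ->  keep [1010], discard [110], prepend 000
= 0001010

Answer: 0001010 (10)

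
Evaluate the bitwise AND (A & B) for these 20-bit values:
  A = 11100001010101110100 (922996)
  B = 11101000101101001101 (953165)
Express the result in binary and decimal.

Apply & to each column (1 only where both bits are 1):
  11100001010101110100
& 11101000101101001101
----------------------
  11100000000101000100

Answer: 11100000000101000100 (917828)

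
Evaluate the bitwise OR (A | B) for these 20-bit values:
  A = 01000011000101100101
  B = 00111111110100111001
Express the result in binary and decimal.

Apply | to each column (1 where either bit is 1):
  01000011000101100101
| 00111111110100111001
----------------------
  01111111110101111101

Answer: 01111111110101111101 (523645)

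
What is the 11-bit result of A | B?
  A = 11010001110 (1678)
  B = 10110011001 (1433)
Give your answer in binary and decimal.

Apply | to each column (1 where either bit is 1):
  11010001110
| 10110011001
-------------
  11110011111

Answer: 11110011111 (1951)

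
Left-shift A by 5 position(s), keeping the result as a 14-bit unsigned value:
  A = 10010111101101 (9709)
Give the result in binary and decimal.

Shift left by 5: drop the top 5 bit(s), append 5 zero(s) on the right.
  10010111101101  ->  discard [10010], keep [111101101], append 00000
= 11110110100000

Answer: 11110110100000 (15776)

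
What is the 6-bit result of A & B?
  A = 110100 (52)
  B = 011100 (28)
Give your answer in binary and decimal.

Apply & to each column (1 only where both bits are 1):
  110100
& 011100
--------
  010100

Answer: 010100 (20)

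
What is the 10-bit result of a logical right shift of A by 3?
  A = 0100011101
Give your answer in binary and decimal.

Logical shift right by 3: drop the bottom 3 bit(s), prepend 3 zero(s) on the left.
  0100011101  ->  keep [0100011], discard [101], prepend 000
= 0000100011

Answer: 0000100011 (35)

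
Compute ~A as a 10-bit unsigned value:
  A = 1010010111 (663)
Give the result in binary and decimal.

Flip each bit (0->1, 1->0):
  1010010111
  0101101000

Answer: 0101101000 (360)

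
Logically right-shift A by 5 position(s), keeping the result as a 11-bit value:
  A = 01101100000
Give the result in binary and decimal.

Logical shift right by 5: drop the bottom 5 bit(s), prepend 5 zero(s) on the left.
  01101100000  ->  keep [011011], discard [00000], prepend 00000
= 00000011011

Answer: 00000011011 (27)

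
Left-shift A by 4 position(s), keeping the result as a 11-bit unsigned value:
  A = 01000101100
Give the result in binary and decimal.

Shift left by 4: drop the top 4 bit(s), append 4 zero(s) on the right.
  01000101100  ->  discard [0100], keep [0101100], append 0000
= 01011000000

Answer: 01011000000 (704)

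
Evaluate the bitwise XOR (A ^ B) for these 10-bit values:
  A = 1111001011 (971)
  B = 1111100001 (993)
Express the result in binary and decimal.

Apply ^ to each column (1 where bits differ):
  1111001011
^ 1111100001
------------
  0000101010

Answer: 0000101010 (42)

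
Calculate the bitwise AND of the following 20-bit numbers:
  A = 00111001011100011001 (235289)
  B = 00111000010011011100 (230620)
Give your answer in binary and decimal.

Apply & to each column (1 only where both bits are 1):
  00111001011100011001
& 00111000010011011100
----------------------
  00111000010000011000

Answer: 00111000010000011000 (230424)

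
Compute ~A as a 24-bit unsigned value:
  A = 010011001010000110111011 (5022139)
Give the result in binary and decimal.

Flip each bit (0->1, 1->0):
  010011001010000110111011
  101100110101111001000100

Answer: 101100110101111001000100 (11755076)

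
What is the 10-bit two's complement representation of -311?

1. Binary of +311:  0100110111
2. Invert bits:     1011001000
3. Add 1:           1011001001

Answer: 1011001001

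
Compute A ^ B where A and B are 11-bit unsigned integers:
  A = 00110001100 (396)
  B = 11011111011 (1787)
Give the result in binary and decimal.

Apply ^ to each column (1 where bits differ):
  00110001100
^ 11011111011
-------------
  11101110111

Answer: 11101110111 (1911)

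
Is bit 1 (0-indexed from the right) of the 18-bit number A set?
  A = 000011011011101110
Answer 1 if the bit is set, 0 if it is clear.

Bit 1 is the 2nd from the right.
  000011011011101110
                  ^
That bit is 1.

Answer: 1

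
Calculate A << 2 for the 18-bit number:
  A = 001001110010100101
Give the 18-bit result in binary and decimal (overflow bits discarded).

Shift left by 2: drop the top 2 bit(s), append 2 zero(s) on the right.
  001001110010100101  ->  discard [00], keep [1001110010100101], append 00
= 100111001010010100

Answer: 100111001010010100 (160404)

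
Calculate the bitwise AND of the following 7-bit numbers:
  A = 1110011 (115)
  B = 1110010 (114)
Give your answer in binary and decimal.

Apply & to each column (1 only where both bits are 1):
  1110011
& 1110010
---------
  1110010

Answer: 1110010 (114)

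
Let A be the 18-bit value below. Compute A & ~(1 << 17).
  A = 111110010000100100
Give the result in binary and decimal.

Mask = ~(1 << 17) = 011111111111111111
Bit 17 of A is 1, so AND-ing with the mask clears it to 0.
  111110010000100100
& 011111111111111111
--------------------
  011110010000100100

Answer: 011110010000100100 (123940)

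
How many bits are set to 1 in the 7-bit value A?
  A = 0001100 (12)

0001100
1-bits at positions (from bit 0 = LSB): 2, 3
Count = 2

Answer: 2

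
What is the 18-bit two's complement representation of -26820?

1. Binary of +26820:  000110100011000100
2. Invert bits:     111001011100111011
3. Add 1:           111001011100111100

Answer: 111001011100111100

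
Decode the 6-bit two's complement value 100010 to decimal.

MSB is 1, so the value is negative. Find the magnitude:
1. Invert bits:  011101
2. Add 1:        011110  = 30
3. Apply sign:   -30

Answer: -30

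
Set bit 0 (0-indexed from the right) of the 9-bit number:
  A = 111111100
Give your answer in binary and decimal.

Mask = 1 << 0 = 000000001
Bit 0 of A is 0, so OR-ing with the mask flips it to 1.
  111111100
| 000000001
-----------
  111111101

Answer: 111111101 (509)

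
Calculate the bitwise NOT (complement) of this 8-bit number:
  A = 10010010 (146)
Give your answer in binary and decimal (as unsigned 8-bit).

Flip each bit (0->1, 1->0):
  10010010
  01101101

Answer: 01101101 (109)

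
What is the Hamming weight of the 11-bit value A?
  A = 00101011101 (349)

00101011101
1-bits at positions (from bit 0 = LSB): 0, 2, 3, 4, 6, 8
Count = 6

Answer: 6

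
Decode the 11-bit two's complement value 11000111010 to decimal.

MSB is 1, so the value is negative. Find the magnitude:
1. Invert bits:  00111000101
2. Add 1:        00111000110  = 454
3. Apply sign:   -454

Answer: -454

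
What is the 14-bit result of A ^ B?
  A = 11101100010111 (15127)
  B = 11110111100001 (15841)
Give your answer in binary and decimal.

Apply ^ to each column (1 where bits differ):
  11101100010111
^ 11110111100001
----------------
  00011011110110

Answer: 00011011110110 (1782)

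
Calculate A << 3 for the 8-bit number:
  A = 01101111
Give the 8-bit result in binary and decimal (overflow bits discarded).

Shift left by 3: drop the top 3 bit(s), append 3 zero(s) on the right.
  01101111  ->  discard [011], keep [01111], append 000
= 01111000

Answer: 01111000 (120)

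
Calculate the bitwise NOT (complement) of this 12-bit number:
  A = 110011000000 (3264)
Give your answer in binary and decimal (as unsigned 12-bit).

Flip each bit (0->1, 1->0):
  110011000000
  001100111111

Answer: 001100111111 (831)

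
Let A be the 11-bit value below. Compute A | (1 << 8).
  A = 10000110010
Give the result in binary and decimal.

Mask = 1 << 8 = 00100000000
Bit 8 of A is 0, so OR-ing with the mask flips it to 1.
  10000110010
| 00100000000
-------------
  10100110010

Answer: 10100110010 (1330)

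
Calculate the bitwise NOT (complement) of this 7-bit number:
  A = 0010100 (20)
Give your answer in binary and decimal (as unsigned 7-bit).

Flip each bit (0->1, 1->0):
  0010100
  1101011

Answer: 1101011 (107)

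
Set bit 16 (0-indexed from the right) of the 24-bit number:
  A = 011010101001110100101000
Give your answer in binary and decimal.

Mask = 1 << 16 = 000000010000000000000000
Bit 16 of A is 0, so OR-ing with the mask flips it to 1.
  011010101001110100101000
| 000000010000000000000000
--------------------------
  011010111001110100101000

Answer: 011010111001110100101000 (7052584)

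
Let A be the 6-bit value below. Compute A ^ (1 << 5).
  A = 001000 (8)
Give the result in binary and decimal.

Mask = 1 << 5 = 100000
Bit 5 of A is 0; XOR with the mask flips it to 1.
  001000
^ 100000
--------
  101000

Answer: 101000 (40)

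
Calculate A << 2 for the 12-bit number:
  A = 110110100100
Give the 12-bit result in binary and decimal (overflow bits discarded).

Shift left by 2: drop the top 2 bit(s), append 2 zero(s) on the right.
  110110100100  ->  discard [11], keep [0110100100], append 00
= 011010010000

Answer: 011010010000 (1680)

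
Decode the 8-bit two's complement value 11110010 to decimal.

MSB is 1, so the value is negative. Find the magnitude:
1. Invert bits:  00001101
2. Add 1:        00001110  = 14
3. Apply sign:   -14

Answer: -14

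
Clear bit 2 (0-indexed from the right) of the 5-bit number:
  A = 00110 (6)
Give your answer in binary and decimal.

Mask = ~(1 << 2) = 11011
Bit 2 of A is 1, so AND-ing with the mask clears it to 0.
  00110
& 11011
-------
  00010

Answer: 00010 (2)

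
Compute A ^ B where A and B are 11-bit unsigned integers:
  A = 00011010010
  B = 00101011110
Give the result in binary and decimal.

Apply ^ to each column (1 where bits differ):
  00011010010
^ 00101011110
-------------
  00110001100

Answer: 00110001100 (396)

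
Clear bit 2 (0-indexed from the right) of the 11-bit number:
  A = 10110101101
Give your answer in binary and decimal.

Mask = ~(1 << 2) = 11111111011
Bit 2 of A is 1, so AND-ing with the mask clears it to 0.
  10110101101
& 11111111011
-------------
  10110101001

Answer: 10110101001 (1449)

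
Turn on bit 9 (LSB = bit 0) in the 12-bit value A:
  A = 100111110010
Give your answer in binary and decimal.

Mask = 1 << 9 = 001000000000
Bit 9 of A is 0, so OR-ing with the mask flips it to 1.
  100111110010
| 001000000000
--------------
  101111110010

Answer: 101111110010 (3058)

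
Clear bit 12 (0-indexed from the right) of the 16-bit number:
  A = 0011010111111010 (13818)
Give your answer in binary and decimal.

Mask = ~(1 << 12) = 1110111111111111
Bit 12 of A is 1, so AND-ing with the mask clears it to 0.
  0011010111111010
& 1110111111111111
------------------
  0010010111111010

Answer: 0010010111111010 (9722)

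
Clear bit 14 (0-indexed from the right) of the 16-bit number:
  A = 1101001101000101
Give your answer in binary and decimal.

Mask = ~(1 << 14) = 1011111111111111
Bit 14 of A is 1, so AND-ing with the mask clears it to 0.
  1101001101000101
& 1011111111111111
------------------
  1001001101000101

Answer: 1001001101000101 (37701)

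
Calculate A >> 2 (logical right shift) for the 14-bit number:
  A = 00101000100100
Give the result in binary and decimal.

Logical shift right by 2: drop the bottom 2 bit(s), prepend 2 zero(s) on the left.
  00101000100100  ->  keep [001010001001], discard [00], prepend 00
= 00001010001001

Answer: 00001010001001 (649)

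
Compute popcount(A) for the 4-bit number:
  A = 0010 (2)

0010
1-bits at positions (from bit 0 = LSB): 1
Count = 1

Answer: 1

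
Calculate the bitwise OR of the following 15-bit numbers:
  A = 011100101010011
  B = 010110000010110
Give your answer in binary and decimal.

Apply | to each column (1 where either bit is 1):
  011100101010011
| 010110000010110
-----------------
  011110101010111

Answer: 011110101010111 (15703)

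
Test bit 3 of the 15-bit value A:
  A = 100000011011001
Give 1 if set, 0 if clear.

Bit 3 is the 4th from the right.
  100000011011001
             ^
That bit is 1.

Answer: 1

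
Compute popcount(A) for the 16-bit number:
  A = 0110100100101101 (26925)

0110100100101101
1-bits at positions (from bit 0 = LSB): 0, 2, 3, 5, 8, 11, 13, 14
Count = 8

Answer: 8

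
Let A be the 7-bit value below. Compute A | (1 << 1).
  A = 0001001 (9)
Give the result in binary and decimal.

Mask = 1 << 1 = 0000010
Bit 1 of A is 0, so OR-ing with the mask flips it to 1.
  0001001
| 0000010
---------
  0001011

Answer: 0001011 (11)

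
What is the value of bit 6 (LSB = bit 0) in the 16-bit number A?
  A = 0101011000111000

Bit 6 is the 7th from the right.
  0101011000111000
           ^
That bit is 0.

Answer: 0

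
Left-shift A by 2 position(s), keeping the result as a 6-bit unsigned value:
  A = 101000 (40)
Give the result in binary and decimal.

Shift left by 2: drop the top 2 bit(s), append 2 zero(s) on the right.
  101000  ->  discard [10], keep [1000], append 00
= 100000

Answer: 100000 (32)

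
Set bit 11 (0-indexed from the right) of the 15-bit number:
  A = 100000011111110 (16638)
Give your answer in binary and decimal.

Mask = 1 << 11 = 000100000000000
Bit 11 of A is 0, so OR-ing with the mask flips it to 1.
  100000011111110
| 000100000000000
-----------------
  100100011111110

Answer: 100100011111110 (18686)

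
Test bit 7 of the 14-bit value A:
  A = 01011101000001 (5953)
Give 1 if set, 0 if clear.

Bit 7 is the 8th from the right.
  01011101000001
        ^
That bit is 0.

Answer: 0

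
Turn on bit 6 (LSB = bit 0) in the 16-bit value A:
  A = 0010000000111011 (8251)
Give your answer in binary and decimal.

Mask = 1 << 6 = 0000000001000000
Bit 6 of A is 0, so OR-ing with the mask flips it to 1.
  0010000000111011
| 0000000001000000
------------------
  0010000001111011

Answer: 0010000001111011 (8315)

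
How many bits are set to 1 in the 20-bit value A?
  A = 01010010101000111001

01010010101000111001
1-bits at positions (from bit 0 = LSB): 0, 3, 4, 5, 9, 11, 13, 16, 18
Count = 9

Answer: 9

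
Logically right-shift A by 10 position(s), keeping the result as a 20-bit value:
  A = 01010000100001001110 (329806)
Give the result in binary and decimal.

Logical shift right by 10: drop the bottom 10 bit(s), prepend 10 zero(s) on the left.
  01010000100001001110  ->  keep [0101000010], discard [0001001110], prepend 0000000000
= 00000000000101000010

Answer: 00000000000101000010 (322)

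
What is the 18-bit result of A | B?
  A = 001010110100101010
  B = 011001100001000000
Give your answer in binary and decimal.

Apply | to each column (1 where either bit is 1):
  001010110100101010
| 011001100001000000
--------------------
  011011110101101010

Answer: 011011110101101010 (114026)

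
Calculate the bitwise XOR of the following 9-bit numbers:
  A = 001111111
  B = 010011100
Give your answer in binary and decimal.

Apply ^ to each column (1 where bits differ):
  001111111
^ 010011100
-----------
  011100011

Answer: 011100011 (227)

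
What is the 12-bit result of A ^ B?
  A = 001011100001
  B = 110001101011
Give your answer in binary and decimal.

Apply ^ to each column (1 where bits differ):
  001011100001
^ 110001101011
--------------
  111010001010

Answer: 111010001010 (3722)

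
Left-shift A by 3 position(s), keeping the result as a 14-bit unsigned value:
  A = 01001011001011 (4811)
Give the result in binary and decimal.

Shift left by 3: drop the top 3 bit(s), append 3 zero(s) on the right.
  01001011001011  ->  discard [010], keep [01011001011], append 000
= 01011001011000

Answer: 01011001011000 (5720)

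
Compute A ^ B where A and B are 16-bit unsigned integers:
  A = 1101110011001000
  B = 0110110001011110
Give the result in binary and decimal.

Apply ^ to each column (1 where bits differ):
  1101110011001000
^ 0110110001011110
------------------
  1011000010010110

Answer: 1011000010010110 (45206)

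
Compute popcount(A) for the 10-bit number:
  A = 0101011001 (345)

0101011001
1-bits at positions (from bit 0 = LSB): 0, 3, 4, 6, 8
Count = 5

Answer: 5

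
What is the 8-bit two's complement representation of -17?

1. Binary of +17:  00010001
2. Invert bits:     11101110
3. Add 1:           11101111

Answer: 11101111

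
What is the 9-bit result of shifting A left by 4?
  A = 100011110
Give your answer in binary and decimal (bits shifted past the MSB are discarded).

Shift left by 4: drop the top 4 bit(s), append 4 zero(s) on the right.
  100011110  ->  discard [1000], keep [11110], append 0000
= 111100000

Answer: 111100000 (480)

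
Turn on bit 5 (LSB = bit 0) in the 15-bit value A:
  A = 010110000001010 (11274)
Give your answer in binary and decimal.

Mask = 1 << 5 = 000000000100000
Bit 5 of A is 0, so OR-ing with the mask flips it to 1.
  010110000001010
| 000000000100000
-----------------
  010110000101010

Answer: 010110000101010 (11306)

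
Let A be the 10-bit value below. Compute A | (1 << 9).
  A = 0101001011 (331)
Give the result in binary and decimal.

Mask = 1 << 9 = 1000000000
Bit 9 of A is 0, so OR-ing with the mask flips it to 1.
  0101001011
| 1000000000
------------
  1101001011

Answer: 1101001011 (843)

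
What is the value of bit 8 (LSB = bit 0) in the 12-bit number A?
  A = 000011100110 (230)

Bit 8 is the 9th from the right.
  000011100110
     ^
That bit is 0.

Answer: 0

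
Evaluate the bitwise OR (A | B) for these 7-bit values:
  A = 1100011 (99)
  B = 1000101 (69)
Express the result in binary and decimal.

Apply | to each column (1 where either bit is 1):
  1100011
| 1000101
---------
  1100111

Answer: 1100111 (103)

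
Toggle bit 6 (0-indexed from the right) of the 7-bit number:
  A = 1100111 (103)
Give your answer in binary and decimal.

Mask = 1 << 6 = 1000000
Bit 6 of A is 1; XOR with the mask flips it to 0.
  1100111
^ 1000000
---------
  0100111

Answer: 0100111 (39)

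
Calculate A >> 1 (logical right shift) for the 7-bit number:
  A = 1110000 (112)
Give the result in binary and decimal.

Logical shift right by 1: drop the bottom 1 bit(s), prepend 1 zero(s) on the left.
  1110000  ->  keep [111000], discard [0], prepend 0
= 0111000

Answer: 0111000 (56)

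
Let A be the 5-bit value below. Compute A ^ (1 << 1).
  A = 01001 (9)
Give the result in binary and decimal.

Mask = 1 << 1 = 00010
Bit 1 of A is 0; XOR with the mask flips it to 1.
  01001
^ 00010
-------
  01011

Answer: 01011 (11)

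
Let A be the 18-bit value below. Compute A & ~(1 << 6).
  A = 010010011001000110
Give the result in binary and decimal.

Mask = ~(1 << 6) = 111111111110111111
Bit 6 of A is 1, so AND-ing with the mask clears it to 0.
  010010011001000110
& 111111111110111111
--------------------
  010010011000000110

Answer: 010010011000000110 (75270)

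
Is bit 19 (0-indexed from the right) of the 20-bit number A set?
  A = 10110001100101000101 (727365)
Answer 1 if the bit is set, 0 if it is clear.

Bit 19 is the 20th from the right.
  10110001100101000101
  ^
That bit is 1.

Answer: 1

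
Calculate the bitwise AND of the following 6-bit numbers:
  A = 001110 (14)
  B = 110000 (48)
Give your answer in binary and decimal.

Apply & to each column (1 only where both bits are 1):
  001110
& 110000
--------
  000000

Answer: 000000 (0)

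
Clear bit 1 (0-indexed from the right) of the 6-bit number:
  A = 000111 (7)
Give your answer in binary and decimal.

Mask = ~(1 << 1) = 111101
Bit 1 of A is 1, so AND-ing with the mask clears it to 0.
  000111
& 111101
--------
  000101

Answer: 000101 (5)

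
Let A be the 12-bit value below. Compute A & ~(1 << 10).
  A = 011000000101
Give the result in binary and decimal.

Mask = ~(1 << 10) = 101111111111
Bit 10 of A is 1, so AND-ing with the mask clears it to 0.
  011000000101
& 101111111111
--------------
  001000000101

Answer: 001000000101 (517)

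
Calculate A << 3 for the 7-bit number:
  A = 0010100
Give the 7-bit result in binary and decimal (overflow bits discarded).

Shift left by 3: drop the top 3 bit(s), append 3 zero(s) on the right.
  0010100  ->  discard [001], keep [0100], append 000
= 0100000

Answer: 0100000 (32)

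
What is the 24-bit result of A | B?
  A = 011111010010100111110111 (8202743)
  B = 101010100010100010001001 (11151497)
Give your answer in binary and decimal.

Apply | to each column (1 where either bit is 1):
  011111010010100111110111
| 101010100010100010001001
--------------------------
  111111110010100111111111

Answer: 111111110010100111111111 (16722431)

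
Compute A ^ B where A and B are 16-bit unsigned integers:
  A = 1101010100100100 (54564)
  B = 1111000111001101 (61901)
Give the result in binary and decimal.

Apply ^ to each column (1 where bits differ):
  1101010100100100
^ 1111000111001101
------------------
  0010010011101001

Answer: 0010010011101001 (9449)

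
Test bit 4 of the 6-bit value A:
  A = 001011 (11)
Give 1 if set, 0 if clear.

Bit 4 is the 5th from the right.
  001011
   ^
That bit is 0.

Answer: 0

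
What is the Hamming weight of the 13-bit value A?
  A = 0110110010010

0110110010010
1-bits at positions (from bit 0 = LSB): 1, 4, 7, 8, 10, 11
Count = 6

Answer: 6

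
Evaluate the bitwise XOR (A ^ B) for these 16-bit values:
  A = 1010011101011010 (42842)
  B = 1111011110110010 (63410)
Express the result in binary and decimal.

Apply ^ to each column (1 where bits differ):
  1010011101011010
^ 1111011110110010
------------------
  0101000011101000

Answer: 0101000011101000 (20712)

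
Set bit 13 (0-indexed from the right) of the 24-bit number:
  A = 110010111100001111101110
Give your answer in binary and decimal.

Mask = 1 << 13 = 000000000010000000000000
Bit 13 of A is 0, so OR-ing with the mask flips it to 1.
  110010111100001111101110
| 000000000010000000000000
--------------------------
  110010111110001111101110

Answer: 110010111110001111101110 (13362158)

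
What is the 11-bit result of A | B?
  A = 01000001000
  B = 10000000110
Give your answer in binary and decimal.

Apply | to each column (1 where either bit is 1):
  01000001000
| 10000000110
-------------
  11000001110

Answer: 11000001110 (1550)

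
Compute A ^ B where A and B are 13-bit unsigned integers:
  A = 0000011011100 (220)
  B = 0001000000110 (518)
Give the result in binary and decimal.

Apply ^ to each column (1 where bits differ):
  0000011011100
^ 0001000000110
---------------
  0001011011010

Answer: 0001011011010 (730)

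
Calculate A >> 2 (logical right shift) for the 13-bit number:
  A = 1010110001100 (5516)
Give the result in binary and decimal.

Logical shift right by 2: drop the bottom 2 bit(s), prepend 2 zero(s) on the left.
  1010110001100  ->  keep [10101100011], discard [00], prepend 00
= 0010101100011

Answer: 0010101100011 (1379)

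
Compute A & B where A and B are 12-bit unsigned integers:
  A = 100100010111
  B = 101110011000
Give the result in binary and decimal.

Apply & to each column (1 only where both bits are 1):
  100100010111
& 101110011000
--------------
  100100010000

Answer: 100100010000 (2320)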